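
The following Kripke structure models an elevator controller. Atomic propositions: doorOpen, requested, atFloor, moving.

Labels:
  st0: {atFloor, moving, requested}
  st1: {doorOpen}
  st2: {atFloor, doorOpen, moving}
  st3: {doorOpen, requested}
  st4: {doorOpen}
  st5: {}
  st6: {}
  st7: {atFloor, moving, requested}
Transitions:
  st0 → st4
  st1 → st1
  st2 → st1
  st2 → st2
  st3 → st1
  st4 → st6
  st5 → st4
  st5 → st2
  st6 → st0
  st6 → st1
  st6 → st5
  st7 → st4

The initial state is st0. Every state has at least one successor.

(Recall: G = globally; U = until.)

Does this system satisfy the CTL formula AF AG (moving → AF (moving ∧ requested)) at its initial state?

No

States satisfying AG (moving → AF (moving ∧ requested)): {st1, st3}.
States satisfying AF AG (moving → AF (moving ∧ requested)): {st1, st3}.
There is a path from st0 along which AG (moving → AF (moving ∧ requested)) never holds.
st0 ∉ Sat(AF AG (moving → AF (moving ∧ requested))).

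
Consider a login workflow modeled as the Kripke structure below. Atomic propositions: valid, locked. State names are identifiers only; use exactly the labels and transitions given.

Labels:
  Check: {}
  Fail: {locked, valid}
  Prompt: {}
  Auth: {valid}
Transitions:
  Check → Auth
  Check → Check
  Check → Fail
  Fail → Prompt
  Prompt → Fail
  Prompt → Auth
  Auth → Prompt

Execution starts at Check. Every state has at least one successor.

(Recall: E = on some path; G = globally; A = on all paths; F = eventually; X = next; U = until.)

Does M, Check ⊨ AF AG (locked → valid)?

Satisfied

States satisfying AG (locked → valid): {Check, Fail, Prompt, Auth}.
States satisfying AF AG (locked → valid): {Check, Fail, Prompt, Auth}.
Check ∈ Sat(AF AG (locked → valid)).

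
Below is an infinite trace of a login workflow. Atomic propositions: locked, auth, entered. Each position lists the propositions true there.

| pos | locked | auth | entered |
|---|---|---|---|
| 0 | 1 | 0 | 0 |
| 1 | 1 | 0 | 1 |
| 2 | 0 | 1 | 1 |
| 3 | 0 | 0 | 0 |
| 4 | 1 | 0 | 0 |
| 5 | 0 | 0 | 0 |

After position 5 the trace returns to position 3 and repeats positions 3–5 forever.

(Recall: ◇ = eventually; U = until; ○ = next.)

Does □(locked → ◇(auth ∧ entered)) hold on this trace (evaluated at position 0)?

Violated

locked → ◇(auth ∧ entered) must hold at every position from 0 onward. It fails at position 4, so □(locked → ◇(auth ∧ entered)) is false.
Positions where locked holds: 0, 1, 4.
Check ◇(auth ∧ entered) at each: 0→ok, 1→ok, 4→fails.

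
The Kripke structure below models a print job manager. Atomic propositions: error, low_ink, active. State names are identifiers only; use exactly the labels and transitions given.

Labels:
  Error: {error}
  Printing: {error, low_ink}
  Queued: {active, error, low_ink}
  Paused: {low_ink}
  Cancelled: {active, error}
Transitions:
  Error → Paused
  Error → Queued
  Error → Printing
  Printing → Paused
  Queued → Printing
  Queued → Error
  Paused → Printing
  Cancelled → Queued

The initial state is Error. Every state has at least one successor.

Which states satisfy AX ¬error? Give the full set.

States satisfying ¬error: {Paused}.
States satisfying AX ¬error: {Printing}.

{Printing}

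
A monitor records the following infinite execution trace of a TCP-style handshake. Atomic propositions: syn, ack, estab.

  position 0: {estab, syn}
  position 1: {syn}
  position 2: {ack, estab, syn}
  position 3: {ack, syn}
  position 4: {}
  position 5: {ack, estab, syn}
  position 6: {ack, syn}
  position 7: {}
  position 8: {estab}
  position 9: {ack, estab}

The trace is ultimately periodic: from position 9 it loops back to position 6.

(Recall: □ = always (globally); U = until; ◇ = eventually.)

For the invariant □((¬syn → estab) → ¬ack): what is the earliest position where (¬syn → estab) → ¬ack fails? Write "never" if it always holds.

Check (¬syn → estab) → ¬ack at each position in order: 0 ✓, 1 ✓.
At position 2 the labels are {ack, estab, syn}, so (¬syn → estab) → ¬ack is false there. This is the first violation.

2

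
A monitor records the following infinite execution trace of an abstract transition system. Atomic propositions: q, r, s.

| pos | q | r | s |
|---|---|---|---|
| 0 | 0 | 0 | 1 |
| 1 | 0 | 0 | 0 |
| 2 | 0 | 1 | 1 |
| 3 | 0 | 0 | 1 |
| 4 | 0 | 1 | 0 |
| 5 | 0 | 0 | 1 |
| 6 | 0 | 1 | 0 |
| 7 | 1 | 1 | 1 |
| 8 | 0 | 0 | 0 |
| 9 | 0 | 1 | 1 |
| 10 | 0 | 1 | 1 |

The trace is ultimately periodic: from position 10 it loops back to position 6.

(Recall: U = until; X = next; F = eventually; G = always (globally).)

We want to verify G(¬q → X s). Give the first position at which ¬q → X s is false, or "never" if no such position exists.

At position 0 the labels are {s} and the next position 1 has {}, so ¬q → X s is false there. This is the first violation.

0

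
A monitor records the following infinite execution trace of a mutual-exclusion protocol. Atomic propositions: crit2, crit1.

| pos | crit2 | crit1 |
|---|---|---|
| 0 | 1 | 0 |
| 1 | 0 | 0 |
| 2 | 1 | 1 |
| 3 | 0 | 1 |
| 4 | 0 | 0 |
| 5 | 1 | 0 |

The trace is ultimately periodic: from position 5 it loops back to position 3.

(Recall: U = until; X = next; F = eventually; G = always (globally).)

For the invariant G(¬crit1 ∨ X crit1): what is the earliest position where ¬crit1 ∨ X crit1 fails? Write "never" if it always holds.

Check ¬crit1 ∨ X crit1 at each position in order: 0 ✓, 1 ✓, 2 ✓.
At position 3 the labels are {crit1} and the next position 4 has {}, so ¬crit1 ∨ X crit1 is false there. This is the first violation.

3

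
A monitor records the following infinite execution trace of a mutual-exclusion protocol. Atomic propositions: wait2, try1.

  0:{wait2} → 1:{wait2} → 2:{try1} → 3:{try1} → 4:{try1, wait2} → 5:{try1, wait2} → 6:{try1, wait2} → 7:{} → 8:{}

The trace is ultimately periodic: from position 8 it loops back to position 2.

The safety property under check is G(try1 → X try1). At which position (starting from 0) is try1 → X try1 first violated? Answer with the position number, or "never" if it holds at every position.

6

Check try1 → X try1 at each position in order: 0 ✓, 1 ✓, 2 ✓, 3 ✓, 4 ✓, 5 ✓.
At position 6 the labels are {try1, wait2} and the next position 7 has {}, so try1 → X try1 is false there. This is the first violation.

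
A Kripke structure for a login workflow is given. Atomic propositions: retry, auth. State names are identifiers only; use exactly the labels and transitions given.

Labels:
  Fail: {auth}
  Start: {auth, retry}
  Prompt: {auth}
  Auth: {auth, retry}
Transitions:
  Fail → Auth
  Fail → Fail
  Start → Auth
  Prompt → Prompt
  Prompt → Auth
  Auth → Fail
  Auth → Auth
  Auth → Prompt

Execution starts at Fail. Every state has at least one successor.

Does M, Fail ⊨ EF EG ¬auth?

No

States satisfying EG ¬auth: ∅.
States satisfying EF EG ¬auth: ∅.
No suitable path/successor from Fail witnesses the formula.
Fail ∉ Sat(EF EG ¬auth).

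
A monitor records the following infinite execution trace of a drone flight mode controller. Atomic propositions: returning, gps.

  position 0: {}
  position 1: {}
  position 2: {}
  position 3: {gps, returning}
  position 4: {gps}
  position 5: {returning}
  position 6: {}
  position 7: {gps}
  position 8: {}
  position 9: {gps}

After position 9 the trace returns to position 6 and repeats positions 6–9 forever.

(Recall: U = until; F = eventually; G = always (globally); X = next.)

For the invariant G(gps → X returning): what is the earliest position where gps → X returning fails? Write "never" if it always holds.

3

Check gps → X returning at each position in order: 0 ✓, 1 ✓, 2 ✓.
At position 3 the labels are {gps, returning} and the next position 4 has {gps}, so gps → X returning is false there. This is the first violation.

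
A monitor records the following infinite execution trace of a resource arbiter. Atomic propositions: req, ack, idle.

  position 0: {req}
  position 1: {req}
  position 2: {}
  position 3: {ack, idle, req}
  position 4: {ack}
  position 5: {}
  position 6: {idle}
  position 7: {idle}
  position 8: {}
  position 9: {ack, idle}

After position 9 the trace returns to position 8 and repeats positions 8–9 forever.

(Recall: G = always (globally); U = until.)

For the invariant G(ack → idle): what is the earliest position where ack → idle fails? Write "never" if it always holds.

4

Check ack → idle at each position in order: 0 ✓, 1 ✓, 2 ✓, 3 ✓.
At position 4 the labels are {ack}, so ack → idle is false there. This is the first violation.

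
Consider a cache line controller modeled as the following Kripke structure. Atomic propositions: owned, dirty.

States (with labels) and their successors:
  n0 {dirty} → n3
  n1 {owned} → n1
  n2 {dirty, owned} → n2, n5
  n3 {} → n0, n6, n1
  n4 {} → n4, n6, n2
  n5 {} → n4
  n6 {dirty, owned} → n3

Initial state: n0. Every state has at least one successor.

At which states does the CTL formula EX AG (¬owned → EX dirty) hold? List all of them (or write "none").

States satisfying AG (¬owned → EX dirty): {n1}.
States satisfying EX AG (¬owned → EX dirty): {n1, n3}.

{n1, n3}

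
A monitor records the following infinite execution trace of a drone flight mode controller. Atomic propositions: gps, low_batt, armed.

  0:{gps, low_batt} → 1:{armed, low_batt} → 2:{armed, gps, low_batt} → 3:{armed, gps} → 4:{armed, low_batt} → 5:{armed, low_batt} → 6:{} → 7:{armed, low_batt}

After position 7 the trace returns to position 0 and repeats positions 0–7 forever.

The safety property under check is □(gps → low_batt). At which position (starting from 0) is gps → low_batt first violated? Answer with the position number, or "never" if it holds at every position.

3

Check gps → low_batt at each position in order: 0 ✓, 1 ✓, 2 ✓.
At position 3 the labels are {armed, gps}, so gps → low_batt is false there. This is the first violation.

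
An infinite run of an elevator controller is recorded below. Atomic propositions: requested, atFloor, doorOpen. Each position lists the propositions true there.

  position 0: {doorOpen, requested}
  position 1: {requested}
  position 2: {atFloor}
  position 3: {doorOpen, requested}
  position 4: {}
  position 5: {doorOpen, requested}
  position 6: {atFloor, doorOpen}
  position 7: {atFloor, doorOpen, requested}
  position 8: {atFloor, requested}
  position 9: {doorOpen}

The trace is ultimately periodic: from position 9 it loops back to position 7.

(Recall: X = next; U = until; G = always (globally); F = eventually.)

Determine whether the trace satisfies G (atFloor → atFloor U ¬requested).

Holds

atFloor → atFloor U ¬requested holds at every position 0..9, and those are all positions ever visited, so G (atFloor → atFloor U ¬requested) holds.
Positions where atFloor holds: 2, 6, 7, 8.
Check atFloor U ¬requested at each: 2→ok, 6→ok, 7→ok, 8→ok.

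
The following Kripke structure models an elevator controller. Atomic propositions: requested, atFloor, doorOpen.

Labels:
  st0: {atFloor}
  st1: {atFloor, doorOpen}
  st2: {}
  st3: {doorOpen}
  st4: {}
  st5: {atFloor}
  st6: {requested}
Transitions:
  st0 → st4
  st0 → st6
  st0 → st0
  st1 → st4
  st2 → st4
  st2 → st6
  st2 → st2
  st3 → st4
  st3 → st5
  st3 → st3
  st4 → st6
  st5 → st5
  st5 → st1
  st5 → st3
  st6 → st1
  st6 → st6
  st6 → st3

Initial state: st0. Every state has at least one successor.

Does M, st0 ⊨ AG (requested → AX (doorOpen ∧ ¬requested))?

No

States satisfying requested → AX (doorOpen ∧ ¬requested): {st0, st1, st2, st3, st4, st5}.
States satisfying AG (requested → AX (doorOpen ∧ ¬requested)): ∅.
st6 is reachable from st0 and violates requested → AX (doorOpen ∧ ¬requested), so AG fails at st0.
st0 ∉ Sat(AG (requested → AX (doorOpen ∧ ¬requested))).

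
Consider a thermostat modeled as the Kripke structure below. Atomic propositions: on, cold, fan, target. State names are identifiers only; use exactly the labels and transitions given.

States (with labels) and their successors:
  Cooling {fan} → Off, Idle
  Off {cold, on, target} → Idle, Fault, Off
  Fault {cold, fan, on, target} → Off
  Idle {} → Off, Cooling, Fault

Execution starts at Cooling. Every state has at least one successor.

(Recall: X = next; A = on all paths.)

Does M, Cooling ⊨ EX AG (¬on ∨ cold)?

States satisfying AG (¬on ∨ cold): {Cooling, Off, Fault, Idle}.
States satisfying EX AG (¬on ∨ cold): {Cooling, Off, Fault, Idle}.
Cooling ∈ Sat(EX AG (¬on ∨ cold)).

Satisfied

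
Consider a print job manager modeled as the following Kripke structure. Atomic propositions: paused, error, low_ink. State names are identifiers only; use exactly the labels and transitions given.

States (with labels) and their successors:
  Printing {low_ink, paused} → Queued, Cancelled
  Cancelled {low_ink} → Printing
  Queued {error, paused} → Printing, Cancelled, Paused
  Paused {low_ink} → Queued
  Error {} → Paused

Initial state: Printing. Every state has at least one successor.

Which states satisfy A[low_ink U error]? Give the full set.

States satisfying low_ink: {Printing, Cancelled, Paused}.
States satisfying error: {Queued}.
States satisfying A[low_ink U error]: {Queued, Paused}.

{Queued, Paused}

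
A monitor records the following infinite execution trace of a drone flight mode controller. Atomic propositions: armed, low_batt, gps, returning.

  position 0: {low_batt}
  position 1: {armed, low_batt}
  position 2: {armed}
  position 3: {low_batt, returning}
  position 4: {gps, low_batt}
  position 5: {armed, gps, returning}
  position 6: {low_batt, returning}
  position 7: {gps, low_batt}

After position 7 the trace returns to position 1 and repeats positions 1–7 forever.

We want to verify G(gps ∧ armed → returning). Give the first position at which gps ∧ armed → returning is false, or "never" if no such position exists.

gps ∧ armed → returning holds at every position 0..7, and those are all the positions the trace ever visits, so the invariant G(gps ∧ armed → returning) is never violated.

never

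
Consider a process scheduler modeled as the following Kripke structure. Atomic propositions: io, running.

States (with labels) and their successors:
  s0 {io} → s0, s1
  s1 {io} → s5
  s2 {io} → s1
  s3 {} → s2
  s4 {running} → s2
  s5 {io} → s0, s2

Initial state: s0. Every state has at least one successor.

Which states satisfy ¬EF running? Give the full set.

States satisfying running: {s4}.
States satisfying EF running: {s4}.
States satisfying ¬EF running: {s0, s1, s2, s3, s5}.

{s0, s1, s2, s3, s5}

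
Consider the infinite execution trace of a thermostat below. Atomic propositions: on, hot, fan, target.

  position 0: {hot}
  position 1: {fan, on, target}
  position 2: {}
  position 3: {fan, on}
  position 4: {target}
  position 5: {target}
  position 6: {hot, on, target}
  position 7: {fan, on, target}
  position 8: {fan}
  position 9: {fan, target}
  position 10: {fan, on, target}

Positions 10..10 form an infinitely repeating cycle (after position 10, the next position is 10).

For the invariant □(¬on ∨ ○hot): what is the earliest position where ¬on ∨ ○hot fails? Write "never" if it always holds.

1

Check ¬on ∨ ○hot at each position in order: 0 ✓.
At position 1 the labels are {fan, on, target} and the next position 2 has {}, so ¬on ∨ ○hot is false there. This is the first violation.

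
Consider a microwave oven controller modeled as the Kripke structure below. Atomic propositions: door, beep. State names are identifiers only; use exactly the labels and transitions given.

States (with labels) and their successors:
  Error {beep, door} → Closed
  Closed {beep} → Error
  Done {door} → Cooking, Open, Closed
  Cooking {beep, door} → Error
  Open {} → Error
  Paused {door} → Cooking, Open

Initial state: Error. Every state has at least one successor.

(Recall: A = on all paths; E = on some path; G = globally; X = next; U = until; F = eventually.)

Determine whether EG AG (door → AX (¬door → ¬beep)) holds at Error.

Does not hold

States satisfying AG (door → AX (¬door → ¬beep)): ∅.
States satisfying EG AG (door → AX (¬door → ¬beep)): ∅.
No suitable path/successor from Error witnesses the formula.
Error ∉ Sat(EG AG (door → AX (¬door → ¬beep))).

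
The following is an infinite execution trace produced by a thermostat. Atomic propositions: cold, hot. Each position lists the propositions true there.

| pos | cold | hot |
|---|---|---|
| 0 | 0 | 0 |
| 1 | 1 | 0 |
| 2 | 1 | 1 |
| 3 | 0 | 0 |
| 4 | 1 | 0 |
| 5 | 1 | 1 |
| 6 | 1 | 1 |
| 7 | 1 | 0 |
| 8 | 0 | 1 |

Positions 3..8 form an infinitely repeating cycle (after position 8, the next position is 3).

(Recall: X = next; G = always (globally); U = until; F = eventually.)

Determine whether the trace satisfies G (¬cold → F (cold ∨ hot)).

Satisfied

¬cold → F (cold ∨ hot) holds at every position 0..8, and those are all positions ever visited, so G (¬cold → F (cold ∨ hot)) holds.
Positions where ¬cold holds: 0, 3, 8.
Check F (cold ∨ hot) at each: 0→ok, 3→ok, 8→ok.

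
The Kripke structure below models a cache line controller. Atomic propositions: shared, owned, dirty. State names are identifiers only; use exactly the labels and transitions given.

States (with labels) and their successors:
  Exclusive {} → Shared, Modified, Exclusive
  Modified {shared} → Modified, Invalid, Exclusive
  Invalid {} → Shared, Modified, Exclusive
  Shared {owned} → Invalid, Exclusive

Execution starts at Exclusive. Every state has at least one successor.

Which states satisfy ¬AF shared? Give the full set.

{Exclusive, Invalid, Shared}

States satisfying shared: {Modified}.
States satisfying AF shared: {Modified}.
States satisfying ¬AF shared: {Exclusive, Invalid, Shared}.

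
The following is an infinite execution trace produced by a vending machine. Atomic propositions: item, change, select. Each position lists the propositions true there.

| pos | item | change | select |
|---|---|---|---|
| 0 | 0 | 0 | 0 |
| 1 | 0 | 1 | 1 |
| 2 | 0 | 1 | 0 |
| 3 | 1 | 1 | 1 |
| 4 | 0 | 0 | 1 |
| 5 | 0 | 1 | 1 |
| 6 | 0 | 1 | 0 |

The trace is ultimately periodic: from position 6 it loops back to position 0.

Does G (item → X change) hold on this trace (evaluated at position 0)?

item → X change must hold at every position from 0 onward. It fails at position 3, so G (item → X change) is false.
Positions where item holds: 3.
Check X change at each: 3→fails.

No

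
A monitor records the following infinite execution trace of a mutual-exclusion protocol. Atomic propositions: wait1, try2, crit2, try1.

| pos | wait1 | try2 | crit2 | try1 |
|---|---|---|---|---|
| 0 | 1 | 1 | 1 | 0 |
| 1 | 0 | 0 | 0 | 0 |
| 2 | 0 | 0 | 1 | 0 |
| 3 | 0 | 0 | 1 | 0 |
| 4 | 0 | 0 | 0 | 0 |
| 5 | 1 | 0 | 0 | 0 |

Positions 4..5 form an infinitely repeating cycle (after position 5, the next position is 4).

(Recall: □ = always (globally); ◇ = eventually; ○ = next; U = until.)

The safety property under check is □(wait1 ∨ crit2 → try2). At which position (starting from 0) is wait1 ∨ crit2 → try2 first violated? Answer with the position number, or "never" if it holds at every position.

2

Check wait1 ∨ crit2 → try2 at each position in order: 0 ✓, 1 ✓.
At position 2 the labels are {crit2}, so wait1 ∨ crit2 → try2 is false there. This is the first violation.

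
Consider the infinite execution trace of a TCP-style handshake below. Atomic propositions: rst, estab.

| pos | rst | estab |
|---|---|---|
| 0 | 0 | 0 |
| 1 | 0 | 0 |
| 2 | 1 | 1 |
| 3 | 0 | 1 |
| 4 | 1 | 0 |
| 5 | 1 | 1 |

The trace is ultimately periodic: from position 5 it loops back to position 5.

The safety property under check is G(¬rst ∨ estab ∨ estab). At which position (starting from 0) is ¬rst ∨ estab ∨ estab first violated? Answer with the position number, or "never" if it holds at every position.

4

Check ¬rst ∨ estab ∨ estab at each position in order: 0 ✓, 1 ✓, 2 ✓, 3 ✓.
At position 4 the labels are {rst}, so ¬rst ∨ estab ∨ estab is false there. This is the first violation.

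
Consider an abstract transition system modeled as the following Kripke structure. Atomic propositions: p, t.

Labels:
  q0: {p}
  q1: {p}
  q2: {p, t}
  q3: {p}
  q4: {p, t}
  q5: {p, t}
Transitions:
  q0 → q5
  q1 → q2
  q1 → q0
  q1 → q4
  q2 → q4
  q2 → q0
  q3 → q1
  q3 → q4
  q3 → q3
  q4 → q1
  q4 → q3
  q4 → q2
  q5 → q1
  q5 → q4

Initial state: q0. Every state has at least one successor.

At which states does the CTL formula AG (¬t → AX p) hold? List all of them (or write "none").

States satisfying ¬t → AX p: {q0, q1, q2, q3, q4, q5}.
States satisfying AG (¬t → AX p): {q0, q1, q2, q3, q4, q5}.

{q0, q1, q2, q3, q4, q5}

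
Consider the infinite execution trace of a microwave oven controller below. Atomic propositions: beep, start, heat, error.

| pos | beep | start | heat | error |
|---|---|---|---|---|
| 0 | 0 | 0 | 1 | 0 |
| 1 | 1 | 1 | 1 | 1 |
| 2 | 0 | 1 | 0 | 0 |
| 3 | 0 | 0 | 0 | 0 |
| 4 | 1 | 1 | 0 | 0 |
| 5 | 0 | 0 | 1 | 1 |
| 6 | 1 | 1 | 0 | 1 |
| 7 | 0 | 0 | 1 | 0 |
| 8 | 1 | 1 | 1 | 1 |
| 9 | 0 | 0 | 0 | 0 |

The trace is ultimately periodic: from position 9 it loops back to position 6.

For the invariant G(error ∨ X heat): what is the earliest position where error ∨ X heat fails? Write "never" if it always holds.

2

Check error ∨ X heat at each position in order: 0 ✓, 1 ✓.
At position 2 the labels are {start} and the next position 3 has {}, so error ∨ X heat is false there. This is the first violation.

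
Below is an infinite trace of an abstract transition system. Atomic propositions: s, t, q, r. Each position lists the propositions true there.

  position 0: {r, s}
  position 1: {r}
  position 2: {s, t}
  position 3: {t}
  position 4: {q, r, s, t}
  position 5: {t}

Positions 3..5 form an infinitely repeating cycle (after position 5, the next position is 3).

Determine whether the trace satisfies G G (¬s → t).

Violated

G (¬s → t) must hold at every position from 0 onward. It fails at position 0, so G G (¬s → t) is false.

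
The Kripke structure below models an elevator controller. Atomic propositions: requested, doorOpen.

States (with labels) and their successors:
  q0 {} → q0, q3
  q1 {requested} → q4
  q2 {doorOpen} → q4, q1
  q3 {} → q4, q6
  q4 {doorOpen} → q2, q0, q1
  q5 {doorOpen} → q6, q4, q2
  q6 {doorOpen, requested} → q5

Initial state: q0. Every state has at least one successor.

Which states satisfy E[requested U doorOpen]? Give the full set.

{q1, q2, q4, q5, q6}

States satisfying requested: {q1, q6}.
States satisfying doorOpen: {q2, q4, q5, q6}.
States satisfying E[requested U doorOpen]: {q1, q2, q4, q5, q6}.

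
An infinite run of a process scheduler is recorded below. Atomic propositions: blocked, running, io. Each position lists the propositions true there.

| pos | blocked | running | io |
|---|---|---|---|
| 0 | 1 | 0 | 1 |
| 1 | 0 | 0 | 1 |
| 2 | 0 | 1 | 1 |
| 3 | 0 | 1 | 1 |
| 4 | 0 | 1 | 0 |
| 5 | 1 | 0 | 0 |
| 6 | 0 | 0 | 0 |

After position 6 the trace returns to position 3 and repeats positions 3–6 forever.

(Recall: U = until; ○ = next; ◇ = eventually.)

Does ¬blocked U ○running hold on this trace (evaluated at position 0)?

Walking from position 0: at position 0, ○running has not yet held and ¬blocked fails, so ¬blocked U ○running is false.

Violated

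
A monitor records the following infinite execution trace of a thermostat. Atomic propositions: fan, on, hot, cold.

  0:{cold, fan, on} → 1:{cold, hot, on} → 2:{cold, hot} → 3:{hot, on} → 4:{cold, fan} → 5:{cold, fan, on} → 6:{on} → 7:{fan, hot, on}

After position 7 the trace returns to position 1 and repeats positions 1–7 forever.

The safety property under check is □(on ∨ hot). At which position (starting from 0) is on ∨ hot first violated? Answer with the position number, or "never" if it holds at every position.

Check on ∨ hot at each position in order: 0 ✓, 1 ✓, 2 ✓, 3 ✓.
At position 4 the labels are {cold, fan}, so on ∨ hot is false there. This is the first violation.

4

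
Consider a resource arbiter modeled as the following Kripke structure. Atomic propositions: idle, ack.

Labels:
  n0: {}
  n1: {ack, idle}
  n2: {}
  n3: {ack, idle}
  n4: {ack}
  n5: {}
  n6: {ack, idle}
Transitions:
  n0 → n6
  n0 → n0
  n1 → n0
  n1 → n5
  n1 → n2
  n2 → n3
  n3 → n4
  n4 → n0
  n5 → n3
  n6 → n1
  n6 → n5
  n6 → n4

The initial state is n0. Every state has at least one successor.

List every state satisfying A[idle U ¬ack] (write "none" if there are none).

States satisfying idle: {n1, n3, n6}.
States satisfying ¬ack: {n0, n2, n5}.
States satisfying A[idle U ¬ack]: {n0, n1, n2, n5}.

{n0, n1, n2, n5}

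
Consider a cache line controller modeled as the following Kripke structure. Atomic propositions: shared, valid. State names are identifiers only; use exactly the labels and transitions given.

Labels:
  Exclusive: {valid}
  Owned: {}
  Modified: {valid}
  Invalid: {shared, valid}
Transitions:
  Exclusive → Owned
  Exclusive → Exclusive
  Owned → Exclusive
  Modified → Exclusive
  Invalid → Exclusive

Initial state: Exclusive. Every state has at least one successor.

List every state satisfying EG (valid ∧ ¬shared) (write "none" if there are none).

{Exclusive, Modified}

States satisfying valid ∧ ¬shared: {Exclusive, Modified}.
States satisfying EG (valid ∧ ¬shared): {Exclusive, Modified}.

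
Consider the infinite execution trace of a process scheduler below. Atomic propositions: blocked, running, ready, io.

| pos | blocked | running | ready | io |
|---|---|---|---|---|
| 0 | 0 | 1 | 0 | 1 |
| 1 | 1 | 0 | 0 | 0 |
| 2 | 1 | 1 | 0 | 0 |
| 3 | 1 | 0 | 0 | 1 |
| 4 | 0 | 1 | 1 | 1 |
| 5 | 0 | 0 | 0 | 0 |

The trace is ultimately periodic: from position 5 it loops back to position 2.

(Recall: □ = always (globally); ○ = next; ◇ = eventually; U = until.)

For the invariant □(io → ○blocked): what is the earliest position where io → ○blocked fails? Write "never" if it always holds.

3

Check io → ○blocked at each position in order: 0 ✓, 1 ✓, 2 ✓.
At position 3 the labels are {blocked, io} and the next position 4 has {io, ready, running}, so io → ○blocked is false there. This is the first violation.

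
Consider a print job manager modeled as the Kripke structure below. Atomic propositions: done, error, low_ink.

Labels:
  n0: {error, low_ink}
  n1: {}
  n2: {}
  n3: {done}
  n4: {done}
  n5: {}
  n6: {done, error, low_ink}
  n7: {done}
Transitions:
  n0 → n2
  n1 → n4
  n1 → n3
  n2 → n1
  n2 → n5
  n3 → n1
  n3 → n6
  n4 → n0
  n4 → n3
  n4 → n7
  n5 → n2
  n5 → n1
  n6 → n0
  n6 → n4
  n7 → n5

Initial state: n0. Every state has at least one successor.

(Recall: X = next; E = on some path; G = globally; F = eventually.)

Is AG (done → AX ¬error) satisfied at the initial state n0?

States satisfying done → AX ¬error: {n0, n1, n2, n5, n7}.
States satisfying AG (done → AX ¬error): ∅.
n3 is reachable from n0 and violates done → AX ¬error, so AG fails at n0.
n0 ∉ Sat(AG (done → AX ¬error)).

Violated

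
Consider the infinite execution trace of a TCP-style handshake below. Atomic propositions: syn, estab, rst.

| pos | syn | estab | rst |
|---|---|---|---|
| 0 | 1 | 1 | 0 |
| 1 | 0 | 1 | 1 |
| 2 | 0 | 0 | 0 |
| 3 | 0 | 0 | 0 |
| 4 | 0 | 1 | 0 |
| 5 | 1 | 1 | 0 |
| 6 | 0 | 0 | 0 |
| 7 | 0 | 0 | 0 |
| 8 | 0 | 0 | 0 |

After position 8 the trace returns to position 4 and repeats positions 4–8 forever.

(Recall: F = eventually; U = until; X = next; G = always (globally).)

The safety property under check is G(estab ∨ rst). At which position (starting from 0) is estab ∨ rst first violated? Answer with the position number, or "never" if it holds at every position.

Check estab ∨ rst at each position in order: 0 ✓, 1 ✓.
At position 2 the labels are {}, so estab ∨ rst is false there. This is the first violation.

2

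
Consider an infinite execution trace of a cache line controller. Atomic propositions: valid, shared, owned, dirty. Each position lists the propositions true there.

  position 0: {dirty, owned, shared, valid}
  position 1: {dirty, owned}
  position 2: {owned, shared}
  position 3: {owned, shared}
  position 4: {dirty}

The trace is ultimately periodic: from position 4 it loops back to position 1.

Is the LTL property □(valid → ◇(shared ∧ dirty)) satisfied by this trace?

valid → ◇(shared ∧ dirty) holds at every position 0..4, and those are all positions ever visited, so □(valid → ◇(shared ∧ dirty)) holds.
Positions where valid holds: 0.
Check ◇(shared ∧ dirty) at each: 0→ok.

Yes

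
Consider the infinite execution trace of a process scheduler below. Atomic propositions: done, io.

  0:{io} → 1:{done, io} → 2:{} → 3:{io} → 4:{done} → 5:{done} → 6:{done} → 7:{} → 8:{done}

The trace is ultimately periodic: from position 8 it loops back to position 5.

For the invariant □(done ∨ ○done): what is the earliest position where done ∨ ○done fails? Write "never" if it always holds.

2

Check done ∨ ○done at each position in order: 0 ✓, 1 ✓.
At position 2 the labels are {} and the next position 3 has {io}, so done ∨ ○done is false there. This is the first violation.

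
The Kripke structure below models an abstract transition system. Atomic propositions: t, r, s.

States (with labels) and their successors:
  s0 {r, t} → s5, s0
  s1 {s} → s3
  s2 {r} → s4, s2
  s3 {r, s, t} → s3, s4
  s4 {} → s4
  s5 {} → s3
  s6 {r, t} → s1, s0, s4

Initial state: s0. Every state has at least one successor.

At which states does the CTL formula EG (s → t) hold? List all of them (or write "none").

{s0, s2, s3, s4, s5, s6}

States satisfying s → t: {s0, s2, s3, s4, s5, s6}.
States satisfying EG (s → t): {s0, s2, s3, s4, s5, s6}.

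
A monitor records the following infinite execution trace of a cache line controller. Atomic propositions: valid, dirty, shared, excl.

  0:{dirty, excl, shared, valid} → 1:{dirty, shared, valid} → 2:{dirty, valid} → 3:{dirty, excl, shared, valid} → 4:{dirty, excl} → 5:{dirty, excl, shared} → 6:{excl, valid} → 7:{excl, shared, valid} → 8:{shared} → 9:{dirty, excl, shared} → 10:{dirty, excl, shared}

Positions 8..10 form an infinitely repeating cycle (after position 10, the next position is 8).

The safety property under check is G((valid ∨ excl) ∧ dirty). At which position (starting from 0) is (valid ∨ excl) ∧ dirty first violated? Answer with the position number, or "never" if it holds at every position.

Check (valid ∨ excl) ∧ dirty at each position in order: 0 ✓, 1 ✓, 2 ✓, 3 ✓, 4 ✓, 5 ✓.
At position 6 the labels are {excl, valid}, so (valid ∨ excl) ∧ dirty is false there. This is the first violation.

6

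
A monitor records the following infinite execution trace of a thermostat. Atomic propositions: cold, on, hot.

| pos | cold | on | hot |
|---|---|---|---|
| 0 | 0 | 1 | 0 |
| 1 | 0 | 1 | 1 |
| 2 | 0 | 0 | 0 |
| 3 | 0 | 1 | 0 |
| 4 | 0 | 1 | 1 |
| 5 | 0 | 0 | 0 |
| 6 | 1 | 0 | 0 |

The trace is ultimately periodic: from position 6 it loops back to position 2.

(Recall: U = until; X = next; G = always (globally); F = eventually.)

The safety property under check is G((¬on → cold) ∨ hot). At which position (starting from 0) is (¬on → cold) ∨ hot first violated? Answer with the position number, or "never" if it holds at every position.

2

Check (¬on → cold) ∨ hot at each position in order: 0 ✓, 1 ✓.
At position 2 the labels are {}, so (¬on → cold) ∨ hot is false there. This is the first violation.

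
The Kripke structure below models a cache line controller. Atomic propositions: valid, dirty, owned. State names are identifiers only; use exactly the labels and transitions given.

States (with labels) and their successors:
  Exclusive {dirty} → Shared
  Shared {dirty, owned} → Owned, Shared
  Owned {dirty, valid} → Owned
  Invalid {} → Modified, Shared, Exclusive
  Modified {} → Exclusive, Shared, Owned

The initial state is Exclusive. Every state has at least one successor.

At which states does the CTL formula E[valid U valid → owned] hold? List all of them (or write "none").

{Exclusive, Shared, Invalid, Modified}

States satisfying valid: {Owned}.
States satisfying valid → owned: {Exclusive, Shared, Invalid, Modified}.
States satisfying E[valid U valid → owned]: {Exclusive, Shared, Invalid, Modified}.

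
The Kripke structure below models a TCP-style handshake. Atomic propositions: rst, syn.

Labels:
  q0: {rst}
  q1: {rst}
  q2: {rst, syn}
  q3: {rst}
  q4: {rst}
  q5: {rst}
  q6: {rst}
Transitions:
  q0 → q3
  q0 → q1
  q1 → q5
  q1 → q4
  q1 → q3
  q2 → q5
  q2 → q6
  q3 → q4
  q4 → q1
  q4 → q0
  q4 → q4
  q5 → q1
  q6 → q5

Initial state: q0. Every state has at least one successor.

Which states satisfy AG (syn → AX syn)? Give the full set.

States satisfying syn → AX syn: {q0, q1, q3, q4, q5, q6}.
States satisfying AG (syn → AX syn): {q0, q1, q3, q4, q5, q6}.

{q0, q1, q3, q4, q5, q6}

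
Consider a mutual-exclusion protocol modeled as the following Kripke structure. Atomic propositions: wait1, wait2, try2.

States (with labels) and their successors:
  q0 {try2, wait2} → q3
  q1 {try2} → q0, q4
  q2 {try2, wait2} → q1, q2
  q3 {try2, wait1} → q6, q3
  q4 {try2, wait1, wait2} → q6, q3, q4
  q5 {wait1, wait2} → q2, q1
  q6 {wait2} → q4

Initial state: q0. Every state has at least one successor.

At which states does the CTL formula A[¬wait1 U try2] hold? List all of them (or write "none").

{q0, q1, q2, q3, q4, q6}

States satisfying ¬wait1: {q0, q1, q2, q6}.
States satisfying try2: {q0, q1, q2, q3, q4}.
States satisfying A[¬wait1 U try2]: {q0, q1, q2, q3, q4, q6}.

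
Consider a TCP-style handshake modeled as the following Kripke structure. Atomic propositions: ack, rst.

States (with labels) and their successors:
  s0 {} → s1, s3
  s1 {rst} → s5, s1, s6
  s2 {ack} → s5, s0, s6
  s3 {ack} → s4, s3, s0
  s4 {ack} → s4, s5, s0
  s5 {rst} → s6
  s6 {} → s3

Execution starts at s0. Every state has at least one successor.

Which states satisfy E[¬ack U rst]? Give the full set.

States satisfying ¬ack: {s0, s1, s5, s6}.
States satisfying rst: {s1, s5}.
States satisfying E[¬ack U rst]: {s0, s1, s5}.

{s0, s1, s5}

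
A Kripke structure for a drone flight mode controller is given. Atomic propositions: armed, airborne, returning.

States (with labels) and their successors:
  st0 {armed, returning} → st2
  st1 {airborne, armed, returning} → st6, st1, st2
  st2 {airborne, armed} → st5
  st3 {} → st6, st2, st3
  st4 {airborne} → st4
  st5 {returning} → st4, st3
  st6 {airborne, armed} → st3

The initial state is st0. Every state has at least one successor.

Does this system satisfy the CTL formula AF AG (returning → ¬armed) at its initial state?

Holds

States satisfying AG (returning → ¬armed): {st2, st3, st4, st5, st6}.
States satisfying AF AG (returning → ¬armed): {st0, st2, st3, st4, st5, st6}.
st0 ∈ Sat(AF AG (returning → ¬armed)).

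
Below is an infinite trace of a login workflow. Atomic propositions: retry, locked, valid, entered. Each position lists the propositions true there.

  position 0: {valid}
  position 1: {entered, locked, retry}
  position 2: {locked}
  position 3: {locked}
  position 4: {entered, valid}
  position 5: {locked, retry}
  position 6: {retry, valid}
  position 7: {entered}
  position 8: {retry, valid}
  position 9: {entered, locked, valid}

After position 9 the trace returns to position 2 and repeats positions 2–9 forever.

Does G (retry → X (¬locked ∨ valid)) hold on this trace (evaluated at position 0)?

Violated

retry → X (¬locked ∨ valid) must hold at every position from 0 onward. It fails at position 1, so G (retry → X (¬locked ∨ valid)) is false.
Positions where retry holds: 1, 5, 6, 8.
Check X (¬locked ∨ valid) at each: 1→fails, 5→ok, 6→ok, 8→ok.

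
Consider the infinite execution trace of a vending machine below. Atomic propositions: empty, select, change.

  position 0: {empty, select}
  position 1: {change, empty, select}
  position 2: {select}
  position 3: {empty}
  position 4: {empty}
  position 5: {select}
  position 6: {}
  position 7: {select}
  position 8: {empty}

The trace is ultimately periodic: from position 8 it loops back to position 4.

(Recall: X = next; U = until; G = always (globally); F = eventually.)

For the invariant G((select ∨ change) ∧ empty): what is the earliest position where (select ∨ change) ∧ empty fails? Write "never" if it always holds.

2

Check (select ∨ change) ∧ empty at each position in order: 0 ✓, 1 ✓.
At position 2 the labels are {select}, so (select ∨ change) ∧ empty is false there. This is the first violation.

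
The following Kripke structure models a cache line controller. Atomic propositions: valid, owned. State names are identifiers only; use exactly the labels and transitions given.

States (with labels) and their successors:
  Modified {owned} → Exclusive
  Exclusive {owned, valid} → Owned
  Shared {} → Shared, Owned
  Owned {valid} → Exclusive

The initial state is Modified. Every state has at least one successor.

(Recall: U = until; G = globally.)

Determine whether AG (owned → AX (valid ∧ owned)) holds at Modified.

No

States satisfying owned → AX (valid ∧ owned): {Modified, Shared, Owned}.
States satisfying AG (owned → AX (valid ∧ owned)): ∅.
Exclusive is reachable from Modified and violates owned → AX (valid ∧ owned), so AG fails at Modified.
Modified ∉ Sat(AG (owned → AX (valid ∧ owned))).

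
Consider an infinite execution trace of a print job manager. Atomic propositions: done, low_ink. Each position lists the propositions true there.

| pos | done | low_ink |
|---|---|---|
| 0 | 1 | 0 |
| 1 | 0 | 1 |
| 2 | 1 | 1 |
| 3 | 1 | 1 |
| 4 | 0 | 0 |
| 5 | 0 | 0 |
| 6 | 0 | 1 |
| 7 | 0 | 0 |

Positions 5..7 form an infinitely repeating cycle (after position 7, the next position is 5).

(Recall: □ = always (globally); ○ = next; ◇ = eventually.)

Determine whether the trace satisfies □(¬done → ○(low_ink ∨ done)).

¬done → ○(low_ink ∨ done) must hold at every position from 0 onward. It fails at position 4, so □(¬done → ○(low_ink ∨ done)) is false.
Positions where ¬done holds: 1, 4, 5, 6, 7.
Check ○(low_ink ∨ done) at each: 1→ok, 4→fails, 5→ok, 6→fails, 7→fails.

Does not hold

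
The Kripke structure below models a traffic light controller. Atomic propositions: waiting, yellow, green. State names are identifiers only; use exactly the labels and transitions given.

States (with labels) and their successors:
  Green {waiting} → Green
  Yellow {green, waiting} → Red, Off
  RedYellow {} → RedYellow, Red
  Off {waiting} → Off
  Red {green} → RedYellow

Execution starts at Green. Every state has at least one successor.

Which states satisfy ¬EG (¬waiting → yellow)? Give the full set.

{RedYellow, Red}

States satisfying ¬waiting → yellow: {Green, Yellow, Off}.
States satisfying EG (¬waiting → yellow): {Green, Yellow, Off}.
States satisfying ¬EG (¬waiting → yellow): {RedYellow, Red}.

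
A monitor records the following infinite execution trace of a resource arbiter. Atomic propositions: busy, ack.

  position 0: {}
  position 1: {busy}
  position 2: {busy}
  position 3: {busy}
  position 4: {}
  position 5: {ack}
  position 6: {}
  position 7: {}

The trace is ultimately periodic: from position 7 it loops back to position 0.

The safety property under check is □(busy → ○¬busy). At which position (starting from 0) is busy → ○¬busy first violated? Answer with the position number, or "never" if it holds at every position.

Check busy → ○¬busy at each position in order: 0 ✓.
At position 1 the labels are {busy} and the next position 2 has {busy}, so busy → ○¬busy is false there. This is the first violation.

1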